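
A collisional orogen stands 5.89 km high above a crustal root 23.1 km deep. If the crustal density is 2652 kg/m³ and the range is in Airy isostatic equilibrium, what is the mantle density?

3330 kg/m³

Airy balance: ρ_c h = (ρ_m − ρ_c) r → ρ_m = ρ_c (1 + h/r).
ρ_m = 2652 × (1 + 5.89 km/23.1 km) = 3330 kg/m³.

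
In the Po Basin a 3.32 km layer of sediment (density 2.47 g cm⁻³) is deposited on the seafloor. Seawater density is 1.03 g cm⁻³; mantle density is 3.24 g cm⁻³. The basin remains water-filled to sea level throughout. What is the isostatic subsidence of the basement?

Submarine loading: the sediment displaces seawater, and the subsidence is in turn flooded, so s (ρ_m − ρ_w) = t (ρ_sed − ρ_w).
s = 3.32 km × (2.47 − 1.03) / (3.24 − 1.03) = 2.16 km.

2.16 km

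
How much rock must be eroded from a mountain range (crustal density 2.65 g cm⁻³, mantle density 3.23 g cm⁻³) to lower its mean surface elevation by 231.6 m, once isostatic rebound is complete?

1290 m

Net drop Δ = e − u = e − e ρ_c/ρ_m = e (ρ_m − ρ_c)/ρ_m.
e = Δ ρ_m/(ρ_m − ρ_c) = 231.6 m × 3.23/0.58 = 1290 m.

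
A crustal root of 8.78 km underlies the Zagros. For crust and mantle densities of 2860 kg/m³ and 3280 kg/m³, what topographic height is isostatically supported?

1.29 km

Balancing pressure at the compensation depth: ρ_c h = (ρ_m − ρ_c) r.
h = r (ρ_m − ρ_c) / ρ_c = 8.78 km × (3280 − 2860) / 2860 = 1.29 km.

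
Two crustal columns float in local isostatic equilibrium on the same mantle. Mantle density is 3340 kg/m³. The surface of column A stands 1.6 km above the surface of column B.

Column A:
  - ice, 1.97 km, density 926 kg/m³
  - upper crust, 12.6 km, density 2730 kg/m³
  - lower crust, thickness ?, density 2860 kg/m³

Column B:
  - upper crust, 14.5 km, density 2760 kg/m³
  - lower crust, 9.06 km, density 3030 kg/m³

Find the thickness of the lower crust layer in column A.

8.59 km

Take the compensation level at the base of the deeper column (depth z_c below the surface of column A) and equate Σ ρ_i t_i down to z_c; mantle fills any gap and the z_c terms cancel.
Column A: 1.97×926 + 12.6×2730 + x×2860 + (z_c − 14.57 − x)×3340
Column B: 1.6×0 + 14.5×2760 + 9.06×3030 + (z_c − 1.6 − 23.56)×3340
The z_c×3340 term appears on both sides and cancels. Collect the known terms of each column as K = Σ(ρt)_known − 3340 × (depth of known layers): K_A = 36222.22 − 3340×14.57 = −12441.58; K_B = 67471.8 − 3340×(1.6 + 23.56) = −16562.6.
Balance: K_A − x×(3340 − 2860) = K_B, so x = (K_A − K_B)/(3340 − 2860) = 4121.02/480 = 8.59 km.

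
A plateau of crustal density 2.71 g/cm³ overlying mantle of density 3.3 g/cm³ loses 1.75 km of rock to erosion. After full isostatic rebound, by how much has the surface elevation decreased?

0.313 km

Rebound u = e ρ_c/ρ_m = 1.75 km × 2.71/3.3 = 1.437 km.
Net surface drop = e − u = 1.75 km − 1.437 km = e (ρ_m − ρ_c)/ρ_m = 0.313 km.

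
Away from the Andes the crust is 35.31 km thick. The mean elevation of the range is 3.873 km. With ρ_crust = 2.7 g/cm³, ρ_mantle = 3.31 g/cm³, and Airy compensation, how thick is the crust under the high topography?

Root depth r = h ρ_c / (ρ_m − ρ_c) = 3.873 km × 2.7 / 0.61 = 17.14 km.
Total thickness = T + h + r = 35.31 km + 3.873 km + 17.14 km = 56.3 km.

56.3 km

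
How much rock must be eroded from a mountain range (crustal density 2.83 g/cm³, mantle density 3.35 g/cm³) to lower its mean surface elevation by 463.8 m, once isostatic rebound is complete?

2990 m

Net drop Δ = e − u = e − e ρ_c/ρ_m = e (ρ_m − ρ_c)/ρ_m.
e = Δ ρ_m/(ρ_m − ρ_c) = 463.8 m × 3.35/0.52 = 2990 m.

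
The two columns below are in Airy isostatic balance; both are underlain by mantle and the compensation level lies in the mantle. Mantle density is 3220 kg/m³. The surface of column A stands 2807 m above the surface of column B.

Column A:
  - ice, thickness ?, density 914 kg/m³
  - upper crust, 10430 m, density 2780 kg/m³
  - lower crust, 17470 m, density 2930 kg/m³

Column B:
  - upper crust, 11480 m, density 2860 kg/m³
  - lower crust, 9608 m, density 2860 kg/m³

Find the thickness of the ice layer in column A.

Take the compensation level at the base of the deeper column (depth z_c below the surface of column A) and equate Σ ρ_i t_i down to z_c; mantle fills any gap and the z_c terms cancel.
Column A: x×914 + 10430×2780 + 17470×2930 + (z_c − 27900 − x)×3220
Column B: 2807×0 + 11480×2860 + 9608×2860 + (z_c − 2807 − 21088)×3220
The z_c×3220 term appears on both sides and cancels. Collect the known terms of each column as K = Σ(ρt)_known − 3220 × (depth of known layers): K_A = 80182500 − 3220×27900 = −9655500; K_B = 60311680 − 3220×(2807 + 21088) = −16630220.
Balance: K_A − x×(3220 − 914) = K_B, so x = (K_A − K_B)/(3220 − 914) = 6974720/2306 = 3020 m.

3020 m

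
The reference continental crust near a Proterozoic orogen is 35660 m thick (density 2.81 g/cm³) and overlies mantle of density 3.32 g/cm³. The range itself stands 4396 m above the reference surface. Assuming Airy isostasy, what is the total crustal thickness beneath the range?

Root depth r = h ρ_c / (ρ_m − ρ_c) = 4396 m × 2.81 / 0.51 = 24220 m.
Total thickness = T + h + r = 35660 m + 4396 m + 24220 m = 64300 m.

64300 m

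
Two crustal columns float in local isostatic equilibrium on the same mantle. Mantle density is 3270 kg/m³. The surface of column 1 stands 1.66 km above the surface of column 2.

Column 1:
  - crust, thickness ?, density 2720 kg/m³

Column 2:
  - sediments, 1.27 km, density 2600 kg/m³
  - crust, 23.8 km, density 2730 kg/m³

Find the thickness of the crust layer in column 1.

Take the compensation level at the base of the deeper column (depth z_c below the surface of column 1) and equate Σ ρ_i t_i down to z_c; mantle fills any gap and the z_c terms cancel.
Column 1: x×2720 + (z_c − 0 − x)×3270
Column 2: 1.66×0 + 1.27×2600 + 23.8×2730 + (z_c − 1.66 − 25.07)×3270
The z_c×3270 term appears on both sides and cancels. Collect the known terms of each column as K = Σ(ρt)_known − 3270 × (depth of known layers): K_1 = 0 − 3270×0 = 0; K_2 = 68276 − 3270×(1.66 + 25.07) = −19131.1.
Balance: K_1 − x×(3270 − 2720) = K_2, so x = (K_1 − K_2)/(3270 − 2720) = 19131.1/550 = 34.8 km.

34.8 km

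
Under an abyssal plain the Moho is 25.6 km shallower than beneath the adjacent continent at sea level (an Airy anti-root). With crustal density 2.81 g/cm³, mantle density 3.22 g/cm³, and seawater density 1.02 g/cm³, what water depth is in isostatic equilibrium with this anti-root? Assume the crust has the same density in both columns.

5.86 km

Replacing a thickness d of crust by seawater at the top must be balanced by replacing crust with mantle at the base: d (ρ_c − ρ_w) = a (ρ_m − ρ_c).
d = a (ρ_m − ρ_c)/(ρ_c − ρ_w) = 25.6 km × 0.41/1.79 = 5.86 km.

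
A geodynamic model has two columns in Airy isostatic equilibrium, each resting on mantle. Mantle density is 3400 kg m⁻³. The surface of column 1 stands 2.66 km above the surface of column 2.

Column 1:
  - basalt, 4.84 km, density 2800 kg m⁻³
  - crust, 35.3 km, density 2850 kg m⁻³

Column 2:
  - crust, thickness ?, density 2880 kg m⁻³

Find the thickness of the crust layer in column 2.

Take the compensation level at the base of the deeper column (depth z_c below the surface of column 1) and equate Σ ρ_i t_i down to z_c; mantle fills any gap and the z_c terms cancel.
Column 1: 4.84×2800 + 35.3×2850 + (z_c − 40.14)×3400
Column 2: 2.66×0 + x×2880 + (z_c − 2.66 − 0 − x)×3400
The z_c×3400 term appears on both sides and cancels. Collect the known terms of each column as K = Σ(ρt)_known − 3400 × (depth of known layers): K_1 = 114157 − 3400×40.14 = −22319; K_2 = 0 − 3400×(2.66 + 0) = −9044.
Balance: K_1 = K_2 − x×(3400 − 2880), so x = (K_2 − K_1)/(3400 − 2880) = 13275/520 = 25.5 km.

25.5 km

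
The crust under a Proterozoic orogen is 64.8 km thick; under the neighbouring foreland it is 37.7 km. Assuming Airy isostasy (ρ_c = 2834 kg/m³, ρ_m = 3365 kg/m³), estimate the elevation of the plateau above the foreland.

4.28 km

Excess crust Δ = 64.8 km − 37.7 km = 27.1 km, split between elevation h and root r with h + r = Δ.
Airy balance ρ_c h = (ρ_m − ρ_c) r gives r = h ρ_c/(ρ_m − ρ_c), so h (1 + ρ_c/(ρ_m − ρ_c)) = Δ, i.e. h = Δ (ρ_m − ρ_c)/ρ_m.
h = 27.1 km × 531/3365 = 4.28 km.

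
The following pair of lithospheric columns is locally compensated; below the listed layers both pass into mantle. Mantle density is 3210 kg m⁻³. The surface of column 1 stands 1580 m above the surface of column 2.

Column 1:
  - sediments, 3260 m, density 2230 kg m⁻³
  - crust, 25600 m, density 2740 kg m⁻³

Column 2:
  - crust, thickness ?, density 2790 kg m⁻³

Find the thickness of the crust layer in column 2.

24200 m

Take the compensation level at the base of the deeper column (depth z_c below the surface of column 1) and equate Σ ρ_i t_i down to z_c; mantle fills any gap and the z_c terms cancel.
Column 1: 3260×2230 + 25600×2740 + (z_c − 28860)×3210
Column 2: 1580×0 + x×2790 + (z_c − 1580 − 0 − x)×3210
The z_c×3210 term appears on both sides and cancels. Collect the known terms of each column as K = Σ(ρt)_known − 3210 × (depth of known layers): K_1 = 77413800 − 3210×28860 = −15226800; K_2 = 0 − 3210×(1580 + 0) = −5071800.
Balance: K_1 = K_2 − x×(3210 − 2790), so x = (K_2 − K_1)/(3210 − 2790) = 10155000/420 = 24200 m.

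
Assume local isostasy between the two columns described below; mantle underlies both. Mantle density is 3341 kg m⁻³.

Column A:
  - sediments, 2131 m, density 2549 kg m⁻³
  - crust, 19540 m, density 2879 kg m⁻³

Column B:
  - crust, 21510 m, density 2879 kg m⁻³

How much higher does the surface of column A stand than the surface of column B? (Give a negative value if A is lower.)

233 m

For any compensation level in the mantle, the mantle terms cancel and isostasy reduces to e = (Σt_A − Σt_B) − (Σ(ρt)_A − Σ(ρt)_B) / ρ_m.
Σt_A = 21671 m; Σt_B = 21510 m; Σ(ρt)_A = 61687579; Σ(ρt)_B = 61927290 (in m·kg m⁻³).
e = (21671 − 21510) − (61687579 − 61927290) / 3341 = 233 m.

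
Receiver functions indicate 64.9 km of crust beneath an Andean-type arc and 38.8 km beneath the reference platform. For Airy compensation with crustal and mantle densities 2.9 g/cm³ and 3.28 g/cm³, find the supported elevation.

3.02 km

Excess crust Δ = 64.9 km − 38.8 km = 26.1 km, split between elevation h and root r with h + r = Δ.
Airy balance ρ_c h = (ρ_m − ρ_c) r gives r = h ρ_c/(ρ_m − ρ_c), so h (1 + ρ_c/(ρ_m − ρ_c)) = Δ, i.e. h = Δ (ρ_m − ρ_c)/ρ_m.
h = 26.1 km × 0.38/3.28 = 3.02 km.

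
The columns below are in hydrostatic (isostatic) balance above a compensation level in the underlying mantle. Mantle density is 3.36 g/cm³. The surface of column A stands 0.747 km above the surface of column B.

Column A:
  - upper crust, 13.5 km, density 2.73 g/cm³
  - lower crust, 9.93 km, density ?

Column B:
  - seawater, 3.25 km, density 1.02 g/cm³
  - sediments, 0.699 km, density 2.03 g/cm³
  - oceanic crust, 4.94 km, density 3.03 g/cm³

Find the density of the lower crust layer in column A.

2.94 g/cm³

Take the compensation level at the base of the deeper column (depth z_c below the surface of column A) and equate Σ ρ_i t_i down to z_c; mantle fills any gap and the z_c terms cancel.
Column A: 13.5×2.73 + 9.93×ρ + (z_c − 23.43)×3.36
Column B: 0.747×0 + 3.25×1.02 + 0.699×2.03 + 4.94×3.03 + (z_c − 0.747 − 8.889)×3.36
The z_c×3.36 term appears on both sides and cancels. Collect the known terms of each column as K = Σ(ρt)_known − 3.36 × (depth of known layers): K_A = 36.855 − 3.36×23.43 = −41.8698; K_B = 19.70217 − 3.36×(0.747 + 8.889) = −12.67479.
Balance: K_A + 9.93×ρ = K_B, so ρ = (K_B − K_A)/9.93 = 29.195/9.93 = 2.94 g/cm³.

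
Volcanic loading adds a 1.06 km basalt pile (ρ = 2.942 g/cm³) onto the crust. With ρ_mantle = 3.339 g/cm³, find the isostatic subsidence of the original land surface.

0.934 km

Subaerial loading: s = t ρ_load / ρ_m.
s = 1.06 km × 2.942/3.339 = 0.934 km.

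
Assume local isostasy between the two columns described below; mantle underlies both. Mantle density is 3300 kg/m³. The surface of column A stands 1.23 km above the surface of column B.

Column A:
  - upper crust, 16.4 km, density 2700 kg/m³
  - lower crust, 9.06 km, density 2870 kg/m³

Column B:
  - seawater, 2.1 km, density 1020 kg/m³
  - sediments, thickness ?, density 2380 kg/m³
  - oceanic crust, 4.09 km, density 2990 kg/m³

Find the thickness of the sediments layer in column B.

Take the compensation level at the base of the deeper column (depth z_c below the surface of column A) and equate Σ ρ_i t_i down to z_c; mantle fills any gap and the z_c terms cancel.
Column A: 16.4×2700 + 9.06×2870 + (z_c − 25.46)×3300
Column B: 1.23×0 + 2.1×1020 + x×2380 + 4.09×2990 + (z_c − 1.23 − 6.19 − x)×3300
The z_c×3300 term appears on both sides and cancels. Collect the known terms of each column as K = Σ(ρt)_known − 3300 × (depth of known layers): K_A = 70282.2 − 3300×25.46 = −13735.8; K_B = 14371.1 − 3300×(1.23 + 6.19) = −10114.9.
Balance: K_A = K_B − x×(3300 − 2380), so x = (K_B − K_A)/(3300 − 2380) = 3620.9/920 = 3.94 km.

3.94 km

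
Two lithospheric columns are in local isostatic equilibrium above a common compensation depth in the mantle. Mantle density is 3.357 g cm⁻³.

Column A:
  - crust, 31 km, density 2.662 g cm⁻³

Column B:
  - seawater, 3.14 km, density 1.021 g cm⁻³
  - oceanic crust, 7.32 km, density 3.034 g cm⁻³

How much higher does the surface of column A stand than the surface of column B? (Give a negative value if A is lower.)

For any compensation level in the mantle, the mantle terms cancel and isostasy reduces to e = (Σt_A − Σt_B) − (Σ(ρt)_A − Σ(ρt)_B) / ρ_m.
Σt_A = 31 km; Σt_B = 10.46 km; Σ(ρt)_A = 82.522; Σ(ρt)_B = 25.41482 (in km·g cm⁻³).
e = (31 − 10.46) − (82.522 − 25.41482) / 3.357 = 3.53 km.

3.53 km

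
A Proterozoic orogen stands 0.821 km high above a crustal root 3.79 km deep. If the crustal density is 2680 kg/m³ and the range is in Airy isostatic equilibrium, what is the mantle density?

Airy balance: ρ_c h = (ρ_m − ρ_c) r → ρ_m = ρ_c (1 + h/r).
ρ_m = 2680 × (1 + 0.821 km/3.79 km) = 3260 kg/m³.

3260 kg/m³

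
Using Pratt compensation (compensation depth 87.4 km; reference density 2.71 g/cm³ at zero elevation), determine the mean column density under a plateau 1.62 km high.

Pratt balance: ρ_ref D = ρ (D + h).
ρ = ρ_ref D/(D + h) = 2.71 × 87.4 km/(87.4 km + 1.62 km) = 2.66 g/cm³.

2.66 g/cm³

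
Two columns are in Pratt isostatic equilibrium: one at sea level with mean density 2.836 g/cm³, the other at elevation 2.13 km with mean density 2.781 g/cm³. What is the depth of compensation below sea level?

ρ_ref D = ρ (D + h) → D (ρ_ref − ρ) = ρ h.
D = ρ h/(ρ_ref − ρ) = 2.781 × 2.13 km/(2.836 − 2.781) = 108 km.

108 km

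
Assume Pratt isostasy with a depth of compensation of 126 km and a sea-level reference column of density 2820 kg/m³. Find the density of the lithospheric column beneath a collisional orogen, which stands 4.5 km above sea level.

Pratt balance: ρ_ref D = ρ (D + h).
ρ = ρ_ref D/(D + h) = 2820 × 126 km/(126 km + 4.5 km) = 2720 kg/m³.

2720 kg/m³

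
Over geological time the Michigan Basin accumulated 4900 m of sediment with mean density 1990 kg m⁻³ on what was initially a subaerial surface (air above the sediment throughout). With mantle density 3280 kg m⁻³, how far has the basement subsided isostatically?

2970 m

Subaerial load: s = t ρ_sed / ρ_m = 4900 m × 1990/3280 = 2970 m.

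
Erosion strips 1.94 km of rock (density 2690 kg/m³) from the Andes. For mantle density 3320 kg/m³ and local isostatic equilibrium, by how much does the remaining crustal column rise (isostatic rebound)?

1.57 km

Unloading: uplift u = e ρ_c/ρ_m = 1.94 km × 2690/3320 = 1.57 km.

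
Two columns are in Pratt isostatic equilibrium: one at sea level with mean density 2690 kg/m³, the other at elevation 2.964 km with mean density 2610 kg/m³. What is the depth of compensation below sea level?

96.7 km

ρ_ref D = ρ (D + h) → D (ρ_ref − ρ) = ρ h.
D = ρ h/(ρ_ref − ρ) = 2610 × 2.964 km/(2690 − 2610) = 96.7 km.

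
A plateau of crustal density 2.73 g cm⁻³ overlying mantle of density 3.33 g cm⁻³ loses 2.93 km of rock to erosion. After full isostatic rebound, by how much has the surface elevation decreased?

Rebound u = e ρ_c/ρ_m = 2.93 km × 2.73/3.33 = 2.402 km.
Net surface drop = e − u = 2.93 km − 2.402 km = e (ρ_m − ρ_c)/ρ_m = 0.528 km.

0.528 km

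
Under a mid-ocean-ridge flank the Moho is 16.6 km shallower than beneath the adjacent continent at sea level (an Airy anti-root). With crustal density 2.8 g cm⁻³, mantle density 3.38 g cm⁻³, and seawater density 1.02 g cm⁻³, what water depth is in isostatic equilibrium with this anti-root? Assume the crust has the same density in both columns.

Replacing a thickness d of crust by seawater at the top must be balanced by replacing crust with mantle at the base: d (ρ_c − ρ_w) = a (ρ_m − ρ_c).
d = a (ρ_m − ρ_c)/(ρ_c − ρ_w) = 16.6 km × 0.58/1.78 = 5.41 km.

5.41 km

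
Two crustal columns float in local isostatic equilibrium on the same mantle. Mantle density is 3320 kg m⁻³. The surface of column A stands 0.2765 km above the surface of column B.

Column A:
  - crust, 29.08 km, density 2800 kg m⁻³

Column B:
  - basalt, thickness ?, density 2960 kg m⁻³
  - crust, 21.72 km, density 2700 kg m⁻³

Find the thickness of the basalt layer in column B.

Take the compensation level at the base of the deeper column (depth z_c below the surface of column A) and equate Σ ρ_i t_i down to z_c; mantle fills any gap and the z_c terms cancel.
Column A: 29.08×2800 + (z_c − 29.08)×3320
Column B: 0.2765×0 + x×2960 + 21.72×2700 + (z_c − 0.2765 − 21.72 − x)×3320
The z_c×3320 term appears on both sides and cancels. Collect the known terms of each column as K = Σ(ρt)_known − 3320 × (depth of known layers): K_A = 81424 − 3320×29.08 = −15121.6; K_B = 58644 − 3320×(0.2765 + 21.72) = −14384.38.
Balance: K_A = K_B − x×(3320 − 2960), so x = (K_B − K_A)/(3320 − 2960) = 737.22/360 = 2.05 km.

2.05 km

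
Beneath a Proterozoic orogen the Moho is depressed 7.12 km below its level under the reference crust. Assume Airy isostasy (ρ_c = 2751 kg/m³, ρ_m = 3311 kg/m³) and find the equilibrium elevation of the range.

1.45 km

For local isostatic compensation: ρ_c h = (ρ_m − ρ_c) r.
h = r (ρ_m − ρ_c) / ρ_c = 7.12 km × (3311 − 2751) / 2751 = 1.45 km.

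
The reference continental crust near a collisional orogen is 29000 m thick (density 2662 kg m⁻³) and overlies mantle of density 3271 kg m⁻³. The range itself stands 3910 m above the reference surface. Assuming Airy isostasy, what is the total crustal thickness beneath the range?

50000 m

Root depth r = h ρ_c / (ρ_m − ρ_c) = 3910 m × 2662 / 609 = 17090 m.
Total thickness = T + h + r = 29000 m + 3910 m + 17090 m = 50000 m.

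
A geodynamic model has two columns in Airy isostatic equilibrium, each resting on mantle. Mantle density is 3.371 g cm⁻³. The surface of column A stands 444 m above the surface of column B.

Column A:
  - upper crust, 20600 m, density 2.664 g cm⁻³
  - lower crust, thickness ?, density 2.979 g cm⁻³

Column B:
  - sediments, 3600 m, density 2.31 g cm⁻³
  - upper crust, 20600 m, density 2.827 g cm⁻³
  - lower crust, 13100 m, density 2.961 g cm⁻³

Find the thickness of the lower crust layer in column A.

18700 m

Take the compensation level at the base of the deeper column (depth z_c below the surface of column A) and equate Σ ρ_i t_i down to z_c; mantle fills any gap and the z_c terms cancel.
Column A: 20600×2.664 + x×2.979 + (z_c − 20600 − x)×3.371
Column B: 444×0 + 3600×2.31 + 20600×2.827 + 13100×2.961 + (z_c − 444 − 37300)×3.371
The z_c×3.371 term appears on both sides and cancels. Collect the known terms of each column as K = Σ(ρt)_known − 3.371 × (depth of known layers): K_A = 54878.4 − 3.371×20600 = −14564.2; K_B = 105341.3 − 3.371×(444 + 37300) = −21893.724.
Balance: K_A − x×(3.371 − 2.979) = K_B, so x = (K_A − K_B)/(3.371 − 2.979) = 7329.52/0.392 = 18700 m.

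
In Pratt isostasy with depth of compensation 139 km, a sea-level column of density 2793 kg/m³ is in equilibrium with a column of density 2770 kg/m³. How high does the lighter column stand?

1.15 km

ρ_ref D = ρ (D + h) → h = D (ρ_ref − ρ)/ρ.
h = 139 km × (2793 − 2770)/2770 = 1.15 km.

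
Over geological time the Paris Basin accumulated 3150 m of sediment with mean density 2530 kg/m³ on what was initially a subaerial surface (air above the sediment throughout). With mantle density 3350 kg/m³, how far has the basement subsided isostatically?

2380 m

Subaerial load: s = t ρ_sed / ρ_m = 3150 m × 2530/3350 = 2380 m.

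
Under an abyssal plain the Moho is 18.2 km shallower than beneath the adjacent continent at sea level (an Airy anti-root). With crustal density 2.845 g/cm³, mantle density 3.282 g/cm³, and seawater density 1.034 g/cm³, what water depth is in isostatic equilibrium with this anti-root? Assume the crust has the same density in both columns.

4.39 km

Replacing a thickness d of crust by seawater at the top must be balanced by replacing crust with mantle at the base: d (ρ_c − ρ_w) = a (ρ_m − ρ_c).
d = a (ρ_m − ρ_c)/(ρ_c − ρ_w) = 18.2 km × 0.437/1.811 = 4.39 km.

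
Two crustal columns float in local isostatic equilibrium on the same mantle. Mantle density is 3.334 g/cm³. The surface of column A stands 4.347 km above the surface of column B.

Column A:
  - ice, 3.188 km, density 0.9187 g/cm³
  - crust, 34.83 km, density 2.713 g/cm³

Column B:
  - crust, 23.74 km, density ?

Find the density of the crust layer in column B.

2.71 g/cm³

Take the compensation level at the base of the deeper column (depth z_c below the surface of column A) and equate Σ ρ_i t_i down to z_c; mantle fills any gap and the z_c terms cancel.
Column A: 3.188×0.9187 + 34.83×2.713 + (z_c − 38.018)×3.334
Column B: 4.347×0 + 23.74×ρ + (z_c − 4.347 − 23.74)×3.334
The z_c×3.334 term appears on both sides and cancels. Collect the known terms of each column as K = Σ(ρt)_known − 3.334 × (depth of known layers): K_A = 97.4226056 − 3.334×38.018 = −29.3294064; K_B = 0 − 3.334×(4.347 + 23.74) = −93.642058.
Balance: K_A = K_B + 23.74×ρ, so ρ = (K_A − K_B)/23.74 = 64.3127/23.74 = 2.71 g/cm³.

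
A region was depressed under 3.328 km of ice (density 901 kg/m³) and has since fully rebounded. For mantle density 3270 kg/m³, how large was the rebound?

0.917 km

Removing the load lets mantle flow back in; uplift u satisfies ρ_ice t = ρ_m u.
u = t ρ_ice/ρ_m = 3.328 km × 901/3270 = 0.917 km.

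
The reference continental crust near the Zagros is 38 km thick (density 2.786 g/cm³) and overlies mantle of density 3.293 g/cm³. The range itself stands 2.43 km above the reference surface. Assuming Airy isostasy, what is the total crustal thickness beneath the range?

Root depth r = h ρ_c / (ρ_m − ρ_c) = 2.43 km × 2.786 / 0.507 = 13.35 km.
Total thickness = T + h + r = 38 km + 2.43 km + 13.35 km = 53.8 km.

53.8 km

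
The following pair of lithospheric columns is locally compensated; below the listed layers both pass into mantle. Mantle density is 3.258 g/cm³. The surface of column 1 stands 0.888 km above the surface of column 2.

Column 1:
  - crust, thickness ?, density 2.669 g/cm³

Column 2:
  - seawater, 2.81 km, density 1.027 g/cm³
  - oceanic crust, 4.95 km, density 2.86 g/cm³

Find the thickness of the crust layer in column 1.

Take the compensation level at the base of the deeper column (depth z_c below the surface of column 1) and equate Σ ρ_i t_i down to z_c; mantle fills any gap and the z_c terms cancel.
Column 1: x×2.669 + (z_c − 0 − x)×3.258
Column 2: 0.888×0 + 2.81×1.027 + 4.95×2.86 + (z_c − 0.888 − 7.76)×3.258
The z_c×3.258 term appears on both sides and cancels. Collect the known terms of each column as K = Σ(ρt)_known − 3.258 × (depth of known layers): K_1 = 0 − 3.258×0 = 0; K_2 = 17.04287 − 3.258×(0.888 + 7.76) = −11.132314.
Balance: K_1 − x×(3.258 − 2.669) = K_2, so x = (K_1 − K_2)/(3.258 − 2.669) = 11.1323/0.589 = 18.9 km.

18.9 km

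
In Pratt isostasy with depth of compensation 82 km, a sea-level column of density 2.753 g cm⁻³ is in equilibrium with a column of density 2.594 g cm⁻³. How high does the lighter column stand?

ρ_ref D = ρ (D + h) → h = D (ρ_ref − ρ)/ρ.
h = 82 km × (2.753 − 2.594)/2.594 = 5.03 km.

5.03 km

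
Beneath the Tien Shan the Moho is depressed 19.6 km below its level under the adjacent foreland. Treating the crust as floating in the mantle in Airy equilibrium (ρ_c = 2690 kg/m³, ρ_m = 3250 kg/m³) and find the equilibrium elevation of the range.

4.08 km

By Archimedes' principle applied to the lithosphere: ρ_c h = (ρ_m − ρ_c) r.
h = r (ρ_m − ρ_c) / ρ_c = 19.6 km × (3250 − 2690) / 2690 = 4.08 km.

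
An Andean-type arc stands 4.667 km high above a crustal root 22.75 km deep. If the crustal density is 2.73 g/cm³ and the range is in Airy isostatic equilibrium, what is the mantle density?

Airy balance: ρ_c h = (ρ_m − ρ_c) r → ρ_m = ρ_c (1 + h/r).
ρ_m = 2.73 × (1 + 4.667 km/22.75 km) = 3.29 g/cm³.

3.29 g/cm³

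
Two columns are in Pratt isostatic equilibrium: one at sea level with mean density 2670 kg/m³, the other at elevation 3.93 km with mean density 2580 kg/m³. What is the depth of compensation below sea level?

ρ_ref D = ρ (D + h) → D (ρ_ref − ρ) = ρ h.
D = ρ h/(ρ_ref − ρ) = 2580 × 3.93 km/(2670 − 2580) = 113 km.

113 km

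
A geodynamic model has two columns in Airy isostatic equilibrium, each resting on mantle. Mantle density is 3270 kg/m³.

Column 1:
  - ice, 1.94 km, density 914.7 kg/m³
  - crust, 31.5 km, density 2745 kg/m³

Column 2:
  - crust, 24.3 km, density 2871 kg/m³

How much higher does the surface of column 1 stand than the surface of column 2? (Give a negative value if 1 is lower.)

3.49 km

For any compensation level in the mantle, the mantle terms cancel and isostasy reduces to e = (Σt_1 − Σt_2) − (Σ(ρt)_1 − Σ(ρt)_2) / ρ_m.
Σt_1 = 33.44 km; Σt_2 = 24.3 km; Σ(ρt)_1 = 88242.018; Σ(ρt)_2 = 69765.3 (in km·kg/m³).
e = (33.44 − 24.3) − (88242.018 − 69765.3) / 3270 = 3.49 km.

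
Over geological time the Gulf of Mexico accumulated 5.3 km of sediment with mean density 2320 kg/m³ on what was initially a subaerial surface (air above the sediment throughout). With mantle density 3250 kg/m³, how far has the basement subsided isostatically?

3.78 km

Subaerial load: s = t ρ_sed / ρ_m = 5.3 km × 2320/3250 = 3.78 km.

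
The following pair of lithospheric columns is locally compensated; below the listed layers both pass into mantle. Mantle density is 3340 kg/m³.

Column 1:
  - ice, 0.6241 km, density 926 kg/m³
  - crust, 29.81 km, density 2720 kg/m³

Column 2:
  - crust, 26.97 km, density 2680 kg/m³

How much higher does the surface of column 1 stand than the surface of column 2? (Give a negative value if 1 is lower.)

For any compensation level in the mantle, the mantle terms cancel and isostasy reduces to e = (Σt_1 − Σt_2) − (Σ(ρt)_1 − Σ(ρt)_2) / ρ_m.
Σt_1 = 30.4341 km; Σt_2 = 26.97 km; Σ(ρt)_1 = 81661.1166; Σ(ρt)_2 = 72279.6 (in km·kg/m³).
e = (30.4341 − 26.97) − (81661.1166 − 72279.6) / 3340 = 0.655 km.

0.655 km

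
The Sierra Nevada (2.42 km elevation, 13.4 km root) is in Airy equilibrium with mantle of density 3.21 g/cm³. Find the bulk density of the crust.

2.72 g/cm³

ρ_c h = (ρ_m − ρ_c) r → ρ_c (h + r) = ρ_m r → ρ_c = ρ_m r / (h + r).
ρ_c = 3.21 × 13.4 km / (2.42 km + 13.4 km) = 2.72 g/cm³.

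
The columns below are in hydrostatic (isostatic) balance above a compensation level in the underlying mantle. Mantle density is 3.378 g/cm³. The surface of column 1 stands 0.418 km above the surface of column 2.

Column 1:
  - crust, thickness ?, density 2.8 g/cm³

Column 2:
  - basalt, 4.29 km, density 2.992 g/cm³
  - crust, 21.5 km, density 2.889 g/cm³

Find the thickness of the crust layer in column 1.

Take the compensation level at the base of the deeper column (depth z_c below the surface of column 1) and equate Σ ρ_i t_i down to z_c; mantle fills any gap and the z_c terms cancel.
Column 1: x×2.8 + (z_c − 0 − x)×3.378
Column 2: 0.418×0 + 4.29×2.992 + 21.5×2.889 + (z_c − 0.418 − 25.79)×3.378
The z_c×3.378 term appears on both sides and cancels. Collect the known terms of each column as K = Σ(ρt)_known − 3.378 × (depth of known layers): K_1 = 0 − 3.378×0 = 0; K_2 = 74.94918 − 3.378×(0.418 + 25.79) = −13.581444.
Balance: K_1 − x×(3.378 − 2.8) = K_2, so x = (K_1 − K_2)/(3.378 − 2.8) = 13.5814/0.578 = 23.5 km.

23.5 km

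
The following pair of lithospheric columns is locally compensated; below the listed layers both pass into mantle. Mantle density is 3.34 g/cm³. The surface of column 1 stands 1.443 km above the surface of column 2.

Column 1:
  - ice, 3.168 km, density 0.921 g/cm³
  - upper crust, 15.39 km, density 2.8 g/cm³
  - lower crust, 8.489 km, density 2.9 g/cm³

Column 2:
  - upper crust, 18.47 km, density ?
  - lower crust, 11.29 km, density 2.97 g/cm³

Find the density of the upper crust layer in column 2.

2.76 g/cm³

Take the compensation level at the base of the deeper column (depth z_c below the surface of column 1) and equate Σ ρ_i t_i down to z_c; mantle fills any gap and the z_c terms cancel.
Column 1: 3.168×0.921 + 15.39×2.8 + 8.489×2.9 + (z_c − 27.047)×3.34
Column 2: 1.443×0 + 18.47×ρ + 11.29×2.97 + (z_c − 1.443 − 29.76)×3.34
The z_c×3.34 term appears on both sides and cancels. Collect the known terms of each column as K = Σ(ρt)_known − 3.34 × (depth of known layers): K_1 = 70.627828 − 3.34×27.047 = −19.709152; K_2 = 33.5313 − 3.34×(1.443 + 29.76) = −70.68672.
Balance: K_1 = K_2 + 18.47×ρ, so ρ = (K_1 − K_2)/18.47 = 50.9776/18.47 = 2.76 g/cm³.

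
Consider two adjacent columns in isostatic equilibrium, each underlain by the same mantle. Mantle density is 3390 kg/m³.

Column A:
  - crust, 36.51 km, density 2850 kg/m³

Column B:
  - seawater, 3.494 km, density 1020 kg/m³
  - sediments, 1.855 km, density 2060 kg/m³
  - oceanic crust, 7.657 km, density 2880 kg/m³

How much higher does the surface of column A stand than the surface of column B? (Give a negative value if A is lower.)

For any compensation level in the mantle, the mantle terms cancel and isostasy reduces to e = (Σt_A − Σt_B) − (Σ(ρt)_A − Σ(ρt)_B) / ρ_m.
Σt_A = 36.51 km; Σt_B = 13.006 km; Σ(ρt)_A = 104053.5; Σ(ρt)_B = 29437.34 (in km·kg/m³).
e = (36.51 − 13.006) − (104053.5 − 29437.34) / 3390 = 1.49 km.

1.49 km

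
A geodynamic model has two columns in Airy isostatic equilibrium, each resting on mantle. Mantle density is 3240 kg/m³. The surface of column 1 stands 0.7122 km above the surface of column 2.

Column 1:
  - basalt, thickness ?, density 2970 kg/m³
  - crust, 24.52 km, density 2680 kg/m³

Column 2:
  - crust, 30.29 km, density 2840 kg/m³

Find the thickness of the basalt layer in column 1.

Take the compensation level at the base of the deeper column (depth z_c below the surface of column 1) and equate Σ ρ_i t_i down to z_c; mantle fills any gap and the z_c terms cancel.
Column 1: x×2970 + 24.52×2680 + (z_c − 24.52 − x)×3240
Column 2: 0.7122×0 + 30.29×2840 + (z_c − 0.7122 − 30.29)×3240
The z_c×3240 term appears on both sides and cancels. Collect the known terms of each column as K = Σ(ρt)_known − 3240 × (depth of known layers): K_1 = 65713.6 − 3240×24.52 = −13731.2; K_2 = 86023.6 − 3240×(0.7122 + 30.29) = −14423.528.
Balance: K_1 − x×(3240 − 2970) = K_2, so x = (K_1 − K_2)/(3240 − 2970) = 692.328/270 = 2.56 km.

2.56 km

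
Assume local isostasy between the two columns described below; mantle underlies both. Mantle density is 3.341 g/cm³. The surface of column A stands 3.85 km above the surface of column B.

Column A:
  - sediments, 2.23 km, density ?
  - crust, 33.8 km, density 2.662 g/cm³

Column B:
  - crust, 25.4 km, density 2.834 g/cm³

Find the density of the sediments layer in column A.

Take the compensation level at the base of the deeper column (depth z_c below the surface of column A) and equate Σ ρ_i t_i down to z_c; mantle fills any gap and the z_c terms cancel.
Column A: 2.23×ρ + 33.8×2.662 + (z_c − 36.03)×3.341
Column B: 3.85×0 + 25.4×2.834 + (z_c − 3.85 − 25.4)×3.341
The z_c×3.341 term appears on both sides and cancels. Collect the known terms of each column as K = Σ(ρt)_known − 3.341 × (depth of known layers): K_A = 89.9756 − 3.341×36.03 = −30.40063; K_B = 71.9836 − 3.341×(3.85 + 25.4) = −25.74065.
Balance: K_A + 2.23×ρ = K_B, so ρ = (K_B − K_A)/2.23 = 4.65998/2.23 = 2.09 g/cm³.

2.09 g/cm³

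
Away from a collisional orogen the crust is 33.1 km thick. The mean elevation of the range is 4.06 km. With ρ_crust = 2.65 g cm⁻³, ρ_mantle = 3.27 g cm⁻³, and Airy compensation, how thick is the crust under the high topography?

54.5 km

Root depth r = h ρ_c / (ρ_m − ρ_c) = 4.06 km × 2.65 / 0.62 = 17.35 km.
Total thickness = T + h + r = 33.1 km + 4.06 km + 17.35 km = 54.5 km.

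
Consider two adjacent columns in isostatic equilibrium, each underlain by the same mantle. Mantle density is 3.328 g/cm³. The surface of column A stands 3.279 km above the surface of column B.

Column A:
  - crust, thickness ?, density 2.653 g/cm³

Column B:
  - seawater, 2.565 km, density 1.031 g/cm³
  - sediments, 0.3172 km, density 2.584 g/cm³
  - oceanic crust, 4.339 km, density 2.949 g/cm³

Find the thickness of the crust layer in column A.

27.7 km

Take the compensation level at the base of the deeper column (depth z_c below the surface of column A) and equate Σ ρ_i t_i down to z_c; mantle fills any gap and the z_c terms cancel.
Column A: x×2.653 + (z_c − 0 − x)×3.328
Column B: 3.279×0 + 2.565×1.031 + 0.3172×2.584 + 4.339×2.949 + (z_c − 3.279 − 7.2212)×3.328
The z_c×3.328 term appears on both sides and cancels. Collect the known terms of each column as K = Σ(ρt)_known − 3.328 × (depth of known layers): K_A = 0 − 3.328×0 = 0; K_B = 16.2598708 − 3.328×(3.279 + 7.2212) = −18.6847948.
Balance: K_A − x×(3.328 − 2.653) = K_B, so x = (K_A − K_B)/(3.328 − 2.653) = 18.6848/0.675 = 27.7 km.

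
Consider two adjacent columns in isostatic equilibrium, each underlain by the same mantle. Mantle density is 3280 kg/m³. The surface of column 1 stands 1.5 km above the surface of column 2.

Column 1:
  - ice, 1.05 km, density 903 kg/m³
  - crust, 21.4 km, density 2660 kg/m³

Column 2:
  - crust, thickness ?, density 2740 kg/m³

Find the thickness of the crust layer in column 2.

20.1 km

Take the compensation level at the base of the deeper column (depth z_c below the surface of column 1) and equate Σ ρ_i t_i down to z_c; mantle fills any gap and the z_c terms cancel.
Column 1: 1.05×903 + 21.4×2660 + (z_c − 22.45)×3280
Column 2: 1.5×0 + x×2740 + (z_c − 1.5 − 0 − x)×3280
The z_c×3280 term appears on both sides and cancels. Collect the known terms of each column as K = Σ(ρt)_known − 3280 × (depth of known layers): K_1 = 57872.15 − 3280×22.45 = −15763.85; K_2 = 0 − 3280×(1.5 + 0) = −4920.
Balance: K_1 = K_2 − x×(3280 − 2740), so x = (K_2 − K_1)/(3280 − 2740) = 10843.9/540 = 20.1 km.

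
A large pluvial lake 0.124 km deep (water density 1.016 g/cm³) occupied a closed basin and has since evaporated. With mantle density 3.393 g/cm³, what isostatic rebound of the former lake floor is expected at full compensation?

0.0371 km

u = d ρ_w/ρ_m = 0.124 km × 1.016/3.393 = 0.0371 km.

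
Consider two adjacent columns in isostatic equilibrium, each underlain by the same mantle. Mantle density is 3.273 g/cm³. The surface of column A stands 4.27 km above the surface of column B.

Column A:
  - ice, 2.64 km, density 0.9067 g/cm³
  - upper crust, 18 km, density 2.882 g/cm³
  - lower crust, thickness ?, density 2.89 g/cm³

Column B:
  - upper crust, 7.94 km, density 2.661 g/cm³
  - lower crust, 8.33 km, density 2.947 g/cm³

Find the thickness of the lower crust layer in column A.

Take the compensation level at the base of the deeper column (depth z_c below the surface of column A) and equate Σ ρ_i t_i down to z_c; mantle fills any gap and the z_c terms cancel.
Column A: 2.64×0.9067 + 18×2.882 + x×2.89 + (z_c − 20.64 − x)×3.273
Column B: 4.27×0 + 7.94×2.661 + 8.33×2.947 + (z_c − 4.27 − 16.27)×3.273
The z_c×3.273 term appears on both sides and cancels. Collect the known terms of each column as K = Σ(ρt)_known − 3.273 × (depth of known layers): K_A = 54.269688 − 3.273×20.64 = −13.285032; K_B = 45.67685 − 3.273×(4.27 + 16.27) = −21.55057.
Balance: K_A − x×(3.273 − 2.89) = K_B, so x = (K_A − K_B)/(3.273 − 2.89) = 8.26554/0.383 = 21.6 km.

21.6 km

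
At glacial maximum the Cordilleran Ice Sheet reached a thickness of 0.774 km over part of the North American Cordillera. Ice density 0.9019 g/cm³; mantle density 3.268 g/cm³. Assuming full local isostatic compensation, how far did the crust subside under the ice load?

Balancing pressure at the compensation depth: the ice load ρ_ice t is balanced by mantle displaced below, ρ_m s.
s = t ρ_ice / ρ_m = 0.774 km × 0.9019/3.268 = 0.214 km.

0.214 km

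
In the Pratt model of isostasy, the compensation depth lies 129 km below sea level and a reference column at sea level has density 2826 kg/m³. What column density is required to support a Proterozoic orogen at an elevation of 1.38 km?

2800 kg/m³

Pratt balance: ρ_ref D = ρ (D + h).
ρ = ρ_ref D/(D + h) = 2826 × 129 km/(129 km + 1.38 km) = 2800 kg/m³.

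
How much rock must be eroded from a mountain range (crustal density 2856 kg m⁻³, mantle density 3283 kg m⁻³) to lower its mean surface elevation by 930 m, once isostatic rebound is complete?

7150 m

Net drop Δ = e − u = e − e ρ_c/ρ_m = e (ρ_m − ρ_c)/ρ_m.
e = Δ ρ_m/(ρ_m − ρ_c) = 930 m × 3283/427 = 7150 m.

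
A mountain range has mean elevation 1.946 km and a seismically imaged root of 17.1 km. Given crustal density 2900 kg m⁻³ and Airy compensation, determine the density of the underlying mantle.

3230 kg m⁻³

Airy balance: ρ_c h = (ρ_m − ρ_c) r → ρ_m = ρ_c (1 + h/r).
ρ_m = 2900 × (1 + 1.946 km/17.1 km) = 3230 kg m⁻³.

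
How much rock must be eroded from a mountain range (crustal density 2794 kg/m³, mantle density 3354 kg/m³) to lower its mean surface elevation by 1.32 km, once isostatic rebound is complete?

7.91 km

Net drop Δ = e − u = e − e ρ_c/ρ_m = e (ρ_m − ρ_c)/ρ_m.
e = Δ ρ_m/(ρ_m − ρ_c) = 1.32 km × 3354/560 = 7.91 km.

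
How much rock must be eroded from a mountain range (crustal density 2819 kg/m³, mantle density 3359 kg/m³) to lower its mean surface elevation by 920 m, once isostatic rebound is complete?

5720 m

Net drop Δ = e − u = e − e ρ_c/ρ_m = e (ρ_m − ρ_c)/ρ_m.
e = Δ ρ_m/(ρ_m − ρ_c) = 920 m × 3359/540 = 5720 m.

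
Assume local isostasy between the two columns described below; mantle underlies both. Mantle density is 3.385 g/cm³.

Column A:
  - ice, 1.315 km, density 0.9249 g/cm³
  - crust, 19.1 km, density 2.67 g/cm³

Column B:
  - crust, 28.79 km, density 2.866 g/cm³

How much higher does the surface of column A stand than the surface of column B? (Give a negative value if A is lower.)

For any compensation level in the mantle, the mantle terms cancel and isostasy reduces to e = (Σt_A − Σt_B) − (Σ(ρt)_A − Σ(ρt)_B) / ρ_m.
Σt_A = 20.415 km; Σt_B = 28.79 km; Σ(ρt)_A = 52.2132435; Σ(ρt)_B = 82.51214 (in km·g/cm³).
e = (20.415 − 28.79) − (52.2132435 − 82.51214) / 3.385 = 0.576 km.

0.576 km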